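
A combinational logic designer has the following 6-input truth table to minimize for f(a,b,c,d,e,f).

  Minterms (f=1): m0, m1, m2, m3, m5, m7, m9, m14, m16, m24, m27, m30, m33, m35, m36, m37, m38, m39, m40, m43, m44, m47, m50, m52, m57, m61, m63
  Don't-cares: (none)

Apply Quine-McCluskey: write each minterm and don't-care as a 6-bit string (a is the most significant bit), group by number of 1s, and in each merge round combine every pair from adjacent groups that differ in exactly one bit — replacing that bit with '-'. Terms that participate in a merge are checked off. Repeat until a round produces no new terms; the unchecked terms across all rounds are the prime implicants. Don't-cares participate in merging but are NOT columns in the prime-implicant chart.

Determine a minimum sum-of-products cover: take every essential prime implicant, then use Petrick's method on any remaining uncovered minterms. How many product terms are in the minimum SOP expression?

13

Round 0: 000000✓ 000001✓ 000010✓ 000011✓ 000101✓ 000111✓ 001001✓ 001110✓ 010000✓ 011000✓ 011011 011110✓ 100001✓ 100011✓ 100100✓ 100101✓ 100110✓ 100111✓ 101000✓ 101011✓ 101100✓ 101111✓ 110010 110100✓ 111001✓ 111101✓ 111111✓
Round 1: -00001✓ -00011✓ -00101✓ -00111✓ 0-0000 0-1110 00-001 000-01✓ 000-11✓ 0000-0✓ 0000-1✓ 00000-✓ 00001-✓ 0001-1✓ 01-000 1-0100 1-1111 10-011✓ 10-100 10-111✓ 100-01✓ 100-11✓ 1000-1✓ 1001-0✓ 1001-1✓ 10010-✓ 10011-✓ 101-00 101-11✓ 111-01 1111-1
Round 2: -00-01✓ -00-11✓ -000-1✓ -001-1✓ 000--1✓ 0000-- 10--11 100--1✓ 1001--
Round 3: -00--1
PIs = {-00--1, 0-0000, 0-1110, 00-001, 0000--, 01-000, 011011, 1-0100, 1-1111, 10--11, 10-100, 1001--, 101-00, 110010, 111-01, 1111-1}
Coverage chart:
  m0: 0-0000,0000--
  m1: -00--1,00-001,0000--
  m2: 0000-- ←essential
  m3: -00--1,0000--
  m5: -00--1 ←essential
  m7: -00--1 ←essential
  m9: 00-001 ←essential
  m14: 0-1110 ←essential
  m16: 0-0000,01-000
  m24: 01-000 ←essential
  m27: 011011 ←essential
  m30: 0-1110 ←essential
  m33: -00--1 ←essential
  m35: -00--1,10--11
  m36: 1-0100,10-100,1001--
  m37: -00--1,1001--
  m38: 1001-- ←essential
  m39: -00--1,10--11,1001--
  m40: 101-00 ←essential
  m43: 10--11 ←essential
  m44: 10-100,101-00
  m47: 1-1111,10--11
  m50: 110010 ←essential
  m52: 1-0100 ←essential
  m57: 111-01 ←essential
  m61: 111-01,1111-1
  m63: 1-1111,1111-1
Essential: -00--1, 0-1110, 00-001, 0000--, 01-000, 011011, 1-0100, 10--11, 1001--, 101-00, 110010, 111-01
Petrick residual → 1-1111
Min cover (13 terms): b'c'f + a'cdef' + a'b'd'e'f + a'b'c'd' + a'bd'e'f' + a'bcd'ef + ac'de'f' + acdef + ab'ef + ab'c'd + ab'ce'f' + abc'd'ef' + abce'f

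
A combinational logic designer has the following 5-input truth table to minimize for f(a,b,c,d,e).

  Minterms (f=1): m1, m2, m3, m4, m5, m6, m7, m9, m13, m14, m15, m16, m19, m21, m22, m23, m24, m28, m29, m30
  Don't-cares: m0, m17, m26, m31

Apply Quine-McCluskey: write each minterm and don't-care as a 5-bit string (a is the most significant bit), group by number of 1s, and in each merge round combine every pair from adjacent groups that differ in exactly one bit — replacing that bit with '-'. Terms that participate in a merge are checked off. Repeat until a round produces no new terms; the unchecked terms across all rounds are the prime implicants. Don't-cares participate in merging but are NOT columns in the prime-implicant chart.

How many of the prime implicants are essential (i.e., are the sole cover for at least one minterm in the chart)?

4

Round 0: 00000✓ 00001✓ 00010✓ 00011✓ 00100✓ 00101✓ 00110✓ 00111✓ 01001✓ 01101✓ 01110✓ 01111✓ 10000✓ 10001✓ 10011✓ 10101✓ 10110✓ 10111✓ 11000✓ 11010✓ 11100✓ 11101✓ 11110✓ 11111✓
Round 1: -0000✓ -0001✓ -0011✓ -0101✓ -0110✓ -0111✓ -1101✓ -1110✓ -1111✓ 0-001✓ 0-101✓ 0-110✓ 0-111✓ 00-00✓ 00-01✓ 00-10✓ 00-11✓ 000-0✓ 000-1✓ 0000-✓ 0001-✓ 001-0✓ 001-1✓ 0010-✓ 0011-✓ 01-01✓ 011-1✓ 0111-✓ 1-000 1-101✓ 1-110✓ 1-111✓ 10-01✓ 10-11✓ 100-1✓ 1000-✓ 101-1✓ 1011-✓ 11-00✓ 11-10✓ 110-0✓ 111-0✓ 111-1✓ 1110-✓ 1111-✓
Round 2: --101✓ --110✓ --111✓ -0-01✓ -0-11✓ -00-1✓ -000- -01-1✓ -011-✓ -11-1✓ -111-✓ 0--01 0-1-1✓ 0-11-✓ 00--0✓ 00--1✓ 00-0-✓ 00-1-✓ 000--✓ 001--✓ 1-1-1✓ 1-11-✓ 10--1✓ 11--0 111--
Round 3: --1-1 --11- -0--1 00---
PIs = {--1-1, --11-, -0--1, -000-, 0--01, 00---, 1-000, 11--0, 111--}
Coverage chart:
  m1: -0--1,-000-,0--01,00---
  m2: 00--- ←essential
  m3: -0--1,00---
  m4: 00--- ←essential
  m5: --1-1,-0--1,0--01,00---
  m6: --11-,00---
  m7: --1-1,--11-,-0--1,00---
  m9: 0--01 ←essential
  m13: --1-1,0--01
  m14: --11- ←essential
  m15: --1-1,--11-
  m16: -000-,1-000
  m19: -0--1 ←essential
  m21: --1-1,-0--1
  m22: --11- ←essential
  m23: --1-1,--11-,-0--1
  m24: 1-000,11--0
  m28: 11--0,111--
  m29: --1-1,111--
  m30: --11-,11--0,111--
Essential: --11-, -0--1, 0--01, 00---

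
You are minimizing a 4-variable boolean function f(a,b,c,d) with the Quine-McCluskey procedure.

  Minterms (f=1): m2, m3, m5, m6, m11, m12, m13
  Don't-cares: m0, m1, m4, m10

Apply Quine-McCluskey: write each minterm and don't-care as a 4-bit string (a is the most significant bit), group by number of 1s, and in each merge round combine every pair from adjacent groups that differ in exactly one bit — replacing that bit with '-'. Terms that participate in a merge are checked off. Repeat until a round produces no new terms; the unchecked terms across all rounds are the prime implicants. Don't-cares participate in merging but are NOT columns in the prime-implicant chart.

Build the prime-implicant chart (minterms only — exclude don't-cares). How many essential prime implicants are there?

3

[col 0] 0000*, 0001*, 0010*, 0011*, 0100*, 0101*, 0110*, 1010*, 1011*, 1100*, 1101*
[col 1] -010*, -011*, -100*, -101*, 0-00*, 0-01*, 0-10*, 00-0*, 00-1*, 000-*, 001-*, 01-0*, 010-*, 101-*, 110-*
[col 2] -01-, -10-, 0--0, 0-0-, 00--
Prime implicants: -01-, -10-, 0--0, 0-0-, 00--
PI chart (minterm → PIs covering it):
  2 | -01-,0--0,00--
  3 | -01-,00--
  5 | -10-,0-0-
  6 | 0--0  (sole → essential)
  11 | -01-  (sole → essential)
  12 | -10-  (sole → essential)
  13 | -10-  (sole → essential)
Essential prime implicants: -01-, -10-, 0--0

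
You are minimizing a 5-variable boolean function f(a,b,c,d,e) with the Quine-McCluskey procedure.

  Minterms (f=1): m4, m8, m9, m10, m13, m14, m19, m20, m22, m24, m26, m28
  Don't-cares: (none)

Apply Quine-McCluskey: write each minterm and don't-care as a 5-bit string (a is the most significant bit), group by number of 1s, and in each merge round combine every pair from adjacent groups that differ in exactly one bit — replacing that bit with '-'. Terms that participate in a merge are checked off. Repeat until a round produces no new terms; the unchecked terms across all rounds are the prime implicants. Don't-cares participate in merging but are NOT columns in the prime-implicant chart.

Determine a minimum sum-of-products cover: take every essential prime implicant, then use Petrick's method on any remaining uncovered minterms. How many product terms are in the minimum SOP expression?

7

Round 0: 00100✓ 01000✓ 01001✓ 01010✓ 01101✓ 01110✓ 10011 10100✓ 10110✓ 11000✓ 11010✓ 11100✓
Round 1: -0100 -1000✓ -1010✓ 01-01 01-10 010-0✓ 0100- 1-100 101-0 11-00 110-0✓
Round 2: -10-0
PIs = {-0100, -10-0, 01-01, 01-10, 0100-, 1-100, 10011, 101-0, 11-00}
Coverage chart:
  m4: -0100 ←essential
  m8: -10-0,0100-
  m9: 01-01,0100-
  m10: -10-0,01-10
  m13: 01-01 ←essential
  m14: 01-10 ←essential
  m19: 10011 ←essential
  m20: -0100,1-100,101-0
  m22: 101-0 ←essential
  m24: -10-0,11-00
  m26: -10-0 ←essential
  m28: 1-100,11-00
Essential: -0100, -10-0, 01-01, 01-10, 10011, 101-0
Petrick residual → 1-100
Min cover (7 terms): b'cd'e' + bc'e' + a'bd'e + a'bde' + acd'e' + ab'c'de + ab'ce'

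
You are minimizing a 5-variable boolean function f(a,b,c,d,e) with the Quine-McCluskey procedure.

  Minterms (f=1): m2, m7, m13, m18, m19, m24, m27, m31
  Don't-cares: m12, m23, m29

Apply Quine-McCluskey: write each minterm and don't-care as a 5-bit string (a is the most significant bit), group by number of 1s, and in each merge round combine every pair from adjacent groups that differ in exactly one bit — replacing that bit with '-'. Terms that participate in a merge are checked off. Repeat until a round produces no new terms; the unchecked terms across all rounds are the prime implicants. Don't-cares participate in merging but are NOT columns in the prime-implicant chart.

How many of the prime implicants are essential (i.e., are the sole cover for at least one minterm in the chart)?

size-2^0 implicants → 00010(✓)  00111(✓)  01100(✓)  01101(✓)  10010(✓)  10011(✓)  10111(✓)  11000  11011(✓)  11101(✓)  11111(✓)
size-2^1 implicants → -0010  -0111  -1101  0110-  1-011(✓)  1-111(✓)  10-11(✓)  1001-  11-11(✓)  111-1
size-2^2 implicants → 1--11
Unchecked terms (primes): -0010, -0111, -1101, 0110-, 1--11, 1001-, 11000, 111-1
Minterm coverage:
  m2 ⊆ -0010 [E]
  m7 ⊆ -0111 [E]
  m13 ⊆ -1101,0110-
  m18 ⊆ -0010,1001-
  m19 ⊆ 1--11,1001-
  m24 ⊆ 11000 [E]
  m27 ⊆ 1--11 [E]
  m31 ⊆ 1--11,111-1
E = {-0010, -0111, 1--11, 11000}

4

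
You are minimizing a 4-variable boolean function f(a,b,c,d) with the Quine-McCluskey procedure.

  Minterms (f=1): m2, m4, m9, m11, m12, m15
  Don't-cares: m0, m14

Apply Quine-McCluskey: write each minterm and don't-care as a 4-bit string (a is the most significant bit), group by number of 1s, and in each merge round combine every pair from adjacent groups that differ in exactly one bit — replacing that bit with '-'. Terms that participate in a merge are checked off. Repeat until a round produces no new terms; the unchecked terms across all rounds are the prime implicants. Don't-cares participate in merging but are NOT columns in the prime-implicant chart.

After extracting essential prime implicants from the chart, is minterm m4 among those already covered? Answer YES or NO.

NO

Round 0: 0000✓ 0010✓ 0100✓ 1001✓ 1011✓ 1100✓ 1110✓ 1111✓
Round 1: -100 0-00 00-0 1-11 10-1 11-0 111-
PIs = {-100, 0-00, 00-0, 1-11, 10-1, 11-0, 111-}
Coverage chart:
  m2: 00-0 ←essential
  m4: -100,0-00
  m9: 10-1 ←essential
  m11: 1-11,10-1
  m12: -100,11-0
  m15: 1-11,111-
Essential: 00-0, 10-1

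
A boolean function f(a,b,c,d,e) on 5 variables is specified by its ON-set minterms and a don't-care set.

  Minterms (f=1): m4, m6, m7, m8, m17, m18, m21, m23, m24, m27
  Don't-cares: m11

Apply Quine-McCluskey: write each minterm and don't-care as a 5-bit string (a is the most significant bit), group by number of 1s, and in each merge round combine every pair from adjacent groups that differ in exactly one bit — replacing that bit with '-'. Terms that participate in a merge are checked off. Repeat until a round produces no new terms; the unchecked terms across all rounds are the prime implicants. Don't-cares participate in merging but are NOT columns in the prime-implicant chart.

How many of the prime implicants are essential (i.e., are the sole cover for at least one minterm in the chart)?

size-2^0 implicants → 00100(✓)  00110(✓)  00111(✓)  01000(✓)  01011(✓)  10001(✓)  10010  10101(✓)  10111(✓)  11000(✓)  11011(✓)
size-2^1 implicants → -0111  -1000  -1011  001-0  0011-  10-01  101-1
Unchecked terms (primes): -0111, -1000, -1011, 001-0, 0011-, 10-01, 10010, 101-1
Minterm coverage:
  m4 ⊆ 001-0 [E]
  m6 ⊆ 001-0,0011-
  m7 ⊆ -0111,0011-
  m8 ⊆ -1000 [E]
  m17 ⊆ 10-01 [E]
  m18 ⊆ 10010 [E]
  m21 ⊆ 10-01,101-1
  m23 ⊆ -0111,101-1
  m24 ⊆ -1000 [E]
  m27 ⊆ -1011 [E]
E = {-1000, -1011, 001-0, 10-01, 10010}

5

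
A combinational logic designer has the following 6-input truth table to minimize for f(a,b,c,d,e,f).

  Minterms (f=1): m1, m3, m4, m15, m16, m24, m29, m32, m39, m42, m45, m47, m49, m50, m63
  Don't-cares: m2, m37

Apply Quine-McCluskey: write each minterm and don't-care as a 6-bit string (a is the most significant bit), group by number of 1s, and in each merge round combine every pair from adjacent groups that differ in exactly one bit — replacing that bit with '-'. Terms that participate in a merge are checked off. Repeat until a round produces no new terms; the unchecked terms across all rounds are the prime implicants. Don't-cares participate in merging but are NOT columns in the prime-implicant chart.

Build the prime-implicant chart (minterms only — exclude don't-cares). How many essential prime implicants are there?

[col 0] 000001*, 000010*, 000011*, 000100, 001111*, 010000*, 011000*, 011101, 100000, 100101*, 100111*, 101010, 101101*, 101111*, 110001, 110010, 111111*
[col 1] -01111, 0000-1, 00001-, 01-000, 1-1111, 10-101*, 10-111*, 1001-1*, 1011-1*
[col 2] 10-1-1
Prime implicants: -01111, 0000-1, 00001-, 000100, 01-000, 011101, 1-1111, 10-1-1, 100000, 101010, 110001, 110010
PI chart (minterm → PIs covering it):
  1 | 0000-1  (sole → essential)
  3 | 0000-1,00001-
  4 | 000100  (sole → essential)
  15 | -01111  (sole → essential)
  16 | 01-000  (sole → essential)
  24 | 01-000  (sole → essential)
  29 | 011101  (sole → essential)
  32 | 100000  (sole → essential)
  39 | 10-1-1  (sole → essential)
  42 | 101010  (sole → essential)
  45 | 10-1-1  (sole → essential)
  47 | -01111,1-1111,10-1-1
  49 | 110001  (sole → essential)
  50 | 110010  (sole → essential)
  63 | 1-1111  (sole → essential)
Essential prime implicants: -01111, 0000-1, 000100, 01-000, 011101, 1-1111, 10-1-1, 100000, 101010, 110001, 110010

11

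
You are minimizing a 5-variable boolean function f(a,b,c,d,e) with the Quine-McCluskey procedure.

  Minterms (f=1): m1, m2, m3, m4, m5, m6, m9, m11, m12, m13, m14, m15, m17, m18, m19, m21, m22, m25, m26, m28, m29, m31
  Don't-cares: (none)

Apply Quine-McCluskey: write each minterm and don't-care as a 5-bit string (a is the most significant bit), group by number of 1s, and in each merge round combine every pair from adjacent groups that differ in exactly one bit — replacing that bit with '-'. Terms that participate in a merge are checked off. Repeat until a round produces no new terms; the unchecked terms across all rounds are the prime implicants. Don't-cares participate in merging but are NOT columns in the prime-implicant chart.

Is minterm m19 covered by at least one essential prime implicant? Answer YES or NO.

NO

Round 0: 00001✓ 00010✓ 00011✓ 00100✓ 00101✓ 00110✓ 01001✓ 01011✓ 01100✓ 01101✓ 01110✓ 01111✓ 10001✓ 10010✓ 10011✓ 10101✓ 10110✓ 11001✓ 11010✓ 11100✓ 11101✓ 11111✓
Round 1: -0001✓ -0010✓ -0011✓ -0101✓ -0110✓ -1001✓ -1100✓ -1101✓ -1111✓ 0-001✓ 0-011✓ 0-100✓ 0-101✓ 0-110✓ 00-01✓ 00-10✓ 000-1✓ 0001-✓ 001-0✓ 0010-✓ 01-01✓ 01-11✓ 010-1✓ 011-0✓ 011-1✓ 0110-✓ 0111-✓ 1-001✓ 1-010 1-101✓ 10-01✓ 10-10✓ 100-1✓ 1001-✓ 11-01✓ 111-1✓ 1110-✓
Round 2: --001✓ --101✓ -0-01✓ -0-10 -00-1 -001- -1-01✓ -11-1 -110- 0--01✓ 0-0-1 0-1-0 0-10- 01--1 011-- 1--01✓
Round 3: ---01
PIs = {---01, -0-10, -00-1, -001-, -11-1, -110-, 0-0-1, 0-1-0, 0-10-, 01--1, 011--, 1-010}
Coverage chart:
  m1: ---01,-00-1,0-0-1
  m2: -0-10,-001-
  m3: -00-1,-001-,0-0-1
  m4: 0-1-0,0-10-
  m5: ---01,0-10-
  m6: -0-10,0-1-0
  m9: ---01,0-0-1,01--1
  m11: 0-0-1,01--1
  m12: -110-,0-1-0,0-10-,011--
  m13: ---01,-11-1,-110-,0-10-,01--1,011--
  m14: 0-1-0,011--
  m15: -11-1,01--1,011--
  m17: ---01,-00-1
  m18: -0-10,-001-,1-010
  m19: -00-1,-001-
  m21: ---01 ←essential
  m22: -0-10 ←essential
  m25: ---01 ←essential
  m26: 1-010 ←essential
  m28: -110- ←essential
  m29: ---01,-11-1,-110-
  m31: -11-1 ←essential
Essential: ---01, -0-10, -11-1, -110-, 1-010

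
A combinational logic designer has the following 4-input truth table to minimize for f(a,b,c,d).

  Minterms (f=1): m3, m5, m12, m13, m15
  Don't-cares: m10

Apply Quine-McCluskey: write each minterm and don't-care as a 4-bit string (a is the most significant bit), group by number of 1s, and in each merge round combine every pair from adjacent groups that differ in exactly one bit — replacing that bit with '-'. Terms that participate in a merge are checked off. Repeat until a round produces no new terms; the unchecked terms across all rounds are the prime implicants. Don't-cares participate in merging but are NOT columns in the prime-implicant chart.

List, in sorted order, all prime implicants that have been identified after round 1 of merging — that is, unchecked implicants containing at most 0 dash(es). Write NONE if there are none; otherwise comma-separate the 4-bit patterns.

0011, 1010

[col 0] 0011, 0101*, 1010, 1100*, 1101*, 1111*
[col 1] -101, 11-1, 110-
Prime implicants: -101, 0011, 1010, 11-1, 110-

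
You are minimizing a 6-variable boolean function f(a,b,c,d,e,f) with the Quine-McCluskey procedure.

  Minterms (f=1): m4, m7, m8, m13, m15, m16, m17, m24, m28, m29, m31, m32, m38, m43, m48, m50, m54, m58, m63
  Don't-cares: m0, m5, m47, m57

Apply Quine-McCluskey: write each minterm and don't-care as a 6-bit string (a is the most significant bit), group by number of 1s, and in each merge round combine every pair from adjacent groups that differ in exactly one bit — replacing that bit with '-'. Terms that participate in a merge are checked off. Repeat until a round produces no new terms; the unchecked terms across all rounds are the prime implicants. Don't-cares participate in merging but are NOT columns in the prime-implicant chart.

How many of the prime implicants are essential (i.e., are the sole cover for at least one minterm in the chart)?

8

Round 0: 000000✓ 000100✓ 000101✓ 000111✓ 001000✓ 001101✓ 001111✓ 010000✓ 010001✓ 011000✓ 011100✓ 011101✓ 011111✓ 100000✓ 100110✓ 101011✓ 101111✓ 110000✓ 110010✓ 110110✓ 111001 111010✓ 111111✓
Round 1: -00000✓ -01111✓ -10000✓ -11111✓ 0-0000✓ 0-1000✓ 0-1101✓ 0-1111✓ 00-000✓ 00-101✓ 00-111✓ 000-00 0001-1✓ 00010- 0011-1✓ 01-000✓ 01000- 011-00 0111-1✓ 01110- 1-0000✓ 1-0110 1-1111✓ 101-11 11-010 110-10 1100-0
Round 2: --0000 --1111 0--000 0-11-1 00-1-1
PIs = {--0000, --1111, 0--000, 0-11-1, 00-1-1, 000-00, 00010-, 01000-, 011-00, 01110-, 1-0110, 101-11, 11-010, 110-10, 1100-0, 111001}
Coverage chart:
  m4: 000-00,00010-
  m7: 00-1-1 ←essential
  m8: 0--000 ←essential
  m13: 0-11-1,00-1-1
  m15: --1111,0-11-1,00-1-1
  m16: --0000,0--000,01000-
  m17: 01000- ←essential
  m24: 0--000,011-00
  m28: 011-00,01110-
  m29: 0-11-1,01110-
  m31: --1111,0-11-1
  m32: --0000 ←essential
  m38: 1-0110 ←essential
  m43: 101-11 ←essential
  m48: --0000,1100-0
  m50: 11-010,110-10,1100-0
  m54: 1-0110,110-10
  m58: 11-010 ←essential
  m63: --1111 ←essential
Essential: --0000, --1111, 0--000, 00-1-1, 01000-, 1-0110, 101-11, 11-010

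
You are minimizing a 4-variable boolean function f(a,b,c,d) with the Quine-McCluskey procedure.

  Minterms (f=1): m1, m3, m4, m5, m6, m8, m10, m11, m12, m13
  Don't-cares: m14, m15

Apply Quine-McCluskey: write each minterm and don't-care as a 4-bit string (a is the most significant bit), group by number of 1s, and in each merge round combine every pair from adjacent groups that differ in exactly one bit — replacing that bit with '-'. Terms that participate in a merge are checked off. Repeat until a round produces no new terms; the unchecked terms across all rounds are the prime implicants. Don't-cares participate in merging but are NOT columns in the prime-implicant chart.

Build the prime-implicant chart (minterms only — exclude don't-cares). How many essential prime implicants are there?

[col 0] 0001*, 0011*, 0100*, 0101*, 0110*, 1000*, 1010*, 1011*, 1100*, 1101*, 1110*, 1111*
[col 1] -011, -100*, -101*, -110*, 0-01, 00-1, 01-0*, 010-*, 1-00*, 1-10*, 1-11*, 10-0*, 101-*, 11-0*, 11-1*, 110-*, 111-*
[col 2] -1-0, -10-, 1--0, 1-1-, 11--
Prime implicants: -011, -1-0, -10-, 0-01, 00-1, 1--0, 1-1-, 11--
PI chart (minterm → PIs covering it):
  1 | 0-01,00-1
  3 | -011,00-1
  4 | -1-0,-10-
  5 | -10-,0-01
  6 | -1-0  (sole → essential)
  8 | 1--0  (sole → essential)
  10 | 1--0,1-1-
  11 | -011,1-1-
  12 | -1-0,-10-,1--0,11--
  13 | -10-,11--
Essential prime implicants: -1-0, 1--0

2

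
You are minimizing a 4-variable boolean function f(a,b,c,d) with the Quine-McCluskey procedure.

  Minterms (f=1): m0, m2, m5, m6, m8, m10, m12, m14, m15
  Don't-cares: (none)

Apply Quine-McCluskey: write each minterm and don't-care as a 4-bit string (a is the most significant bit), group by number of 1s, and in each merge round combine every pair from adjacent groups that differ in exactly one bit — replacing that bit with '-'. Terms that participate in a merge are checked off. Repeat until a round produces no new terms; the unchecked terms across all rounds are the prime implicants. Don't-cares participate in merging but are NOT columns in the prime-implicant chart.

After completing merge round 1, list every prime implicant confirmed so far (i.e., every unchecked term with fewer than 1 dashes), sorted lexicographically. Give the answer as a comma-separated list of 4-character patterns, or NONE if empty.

0101

[col 0] 0000*, 0010*, 0101, 0110*, 1000*, 1010*, 1100*, 1110*, 1111*
[col 1] -000*, -010*, -110*, 0-10*, 00-0*, 1-00*, 1-10*, 10-0*, 11-0*, 111-
[col 2] --10, -0-0, 1--0
Prime implicants: --10, -0-0, 0101, 1--0, 111-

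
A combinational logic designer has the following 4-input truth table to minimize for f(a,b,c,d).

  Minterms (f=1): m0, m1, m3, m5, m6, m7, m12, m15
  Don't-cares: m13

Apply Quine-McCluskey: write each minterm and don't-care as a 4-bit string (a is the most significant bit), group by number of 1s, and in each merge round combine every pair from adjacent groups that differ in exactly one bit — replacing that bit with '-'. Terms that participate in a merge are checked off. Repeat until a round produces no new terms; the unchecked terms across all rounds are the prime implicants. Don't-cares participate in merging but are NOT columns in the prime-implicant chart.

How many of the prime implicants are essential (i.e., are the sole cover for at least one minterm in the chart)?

5

[col 0] 0000*, 0001*, 0011*, 0101*, 0110*, 0111*, 1100*, 1101*, 1111*
[col 1] -101*, -111*, 0-01*, 0-11*, 00-1*, 000-, 01-1*, 011-, 11-1*, 110-
[col 2] -1-1, 0--1
Prime implicants: -1-1, 0--1, 000-, 011-, 110-
PI chart (minterm → PIs covering it):
  0 | 000-  (sole → essential)
  1 | 0--1,000-
  3 | 0--1  (sole → essential)
  5 | -1-1,0--1
  6 | 011-  (sole → essential)
  7 | -1-1,0--1,011-
  12 | 110-  (sole → essential)
  15 | -1-1  (sole → essential)
Essential prime implicants: -1-1, 0--1, 000-, 011-, 110-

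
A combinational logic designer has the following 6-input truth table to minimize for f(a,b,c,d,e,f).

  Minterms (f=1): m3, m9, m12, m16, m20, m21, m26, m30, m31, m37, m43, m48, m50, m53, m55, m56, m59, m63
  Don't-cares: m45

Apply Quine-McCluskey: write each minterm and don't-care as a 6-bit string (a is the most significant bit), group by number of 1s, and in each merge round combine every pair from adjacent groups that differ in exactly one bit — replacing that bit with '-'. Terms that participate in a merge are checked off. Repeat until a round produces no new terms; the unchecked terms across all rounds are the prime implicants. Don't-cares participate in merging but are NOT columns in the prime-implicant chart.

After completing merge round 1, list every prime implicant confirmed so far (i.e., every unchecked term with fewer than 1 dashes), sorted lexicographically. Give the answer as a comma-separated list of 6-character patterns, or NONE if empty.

Round 0: 000011 001001 001100 010000✓ 010100✓ 010101✓ 011010✓ 011110✓ 011111✓ 100101✓ 101011✓ 101101✓ 110000✓ 110010✓ 110101✓ 110111✓ 111000✓ 111011✓ 111111✓
Round 1: -10000 -10101 -11111 010-00 01010- 011-10 01111- 1-0101 1-1011 10-101 11-000 11-111 1100-0 1101-1 111-11
PIs = {-10000, -10101, -11111, 000011, 001001, 001100, 010-00, 01010-, 011-10, 01111-, 1-0101, 1-1011, 10-101, 11-000, 11-111, 1100-0, 1101-1, 111-11}

000011, 001001, 001100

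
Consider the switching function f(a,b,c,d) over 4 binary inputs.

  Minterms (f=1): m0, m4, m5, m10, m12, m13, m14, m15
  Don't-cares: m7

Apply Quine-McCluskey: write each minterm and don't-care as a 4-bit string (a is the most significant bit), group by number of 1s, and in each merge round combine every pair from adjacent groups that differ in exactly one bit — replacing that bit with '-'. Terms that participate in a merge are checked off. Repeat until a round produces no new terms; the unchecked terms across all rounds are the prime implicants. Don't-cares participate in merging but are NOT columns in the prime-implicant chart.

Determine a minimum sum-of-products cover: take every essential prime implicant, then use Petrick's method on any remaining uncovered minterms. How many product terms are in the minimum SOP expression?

4

Round 0: 0000✓ 0100✓ 0101✓ 0111✓ 1010✓ 1100✓ 1101✓ 1110✓ 1111✓
Round 1: -100✓ -101✓ -111✓ 0-00 01-1✓ 010-✓ 1-10 11-0✓ 11-1✓ 110-✓ 111-✓
Round 2: -1-1 -10- 11--
PIs = {-1-1, -10-, 0-00, 1-10, 11--}
Coverage chart:
  m0: 0-00 ←essential
  m4: -10-,0-00
  m5: -1-1,-10-
  m10: 1-10 ←essential
  m12: -10-,11--
  m13: -1-1,-10-,11--
  m14: 1-10,11--
  m15: -1-1,11--
Essential: 0-00, 1-10
Petrick residual → -1-1, -10-
Min cover (4 terms): bd + bc' + a'c'd' + acd'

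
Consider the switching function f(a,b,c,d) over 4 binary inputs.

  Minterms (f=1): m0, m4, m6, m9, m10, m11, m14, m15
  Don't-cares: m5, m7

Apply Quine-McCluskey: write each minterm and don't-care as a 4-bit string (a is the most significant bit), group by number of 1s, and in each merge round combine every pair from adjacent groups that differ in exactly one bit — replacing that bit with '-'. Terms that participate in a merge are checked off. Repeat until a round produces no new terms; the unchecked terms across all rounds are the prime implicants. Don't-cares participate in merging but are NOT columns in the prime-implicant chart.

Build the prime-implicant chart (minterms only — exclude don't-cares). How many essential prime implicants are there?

Round 0: 0000✓ 0100✓ 0101✓ 0110✓ 0111✓ 1001✓ 1010✓ 1011✓ 1110✓ 1111✓
Round 1: -110✓ -111✓ 0-00 01-0✓ 01-1✓ 010-✓ 011-✓ 1-10✓ 1-11✓ 10-1 101-✓ 111-✓
Round 2: -11- 01-- 1-1-
PIs = {-11-, 0-00, 01--, 1-1-, 10-1}
Coverage chart:
  m0: 0-00 ←essential
  m4: 0-00,01--
  m6: -11-,01--
  m9: 10-1 ←essential
  m10: 1-1- ←essential
  m11: 1-1-,10-1
  m14: -11-,1-1-
  m15: -11-,1-1-
Essential: 0-00, 1-1-, 10-1

3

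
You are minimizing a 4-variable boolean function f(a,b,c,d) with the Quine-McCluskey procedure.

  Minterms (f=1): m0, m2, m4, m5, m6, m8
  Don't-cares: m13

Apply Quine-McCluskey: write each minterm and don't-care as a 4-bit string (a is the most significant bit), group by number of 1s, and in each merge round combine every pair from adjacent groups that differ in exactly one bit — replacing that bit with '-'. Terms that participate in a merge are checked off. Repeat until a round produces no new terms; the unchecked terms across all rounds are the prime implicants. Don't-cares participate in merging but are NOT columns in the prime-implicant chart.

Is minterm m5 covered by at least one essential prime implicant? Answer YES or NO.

NO

Round 0: 0000✓ 0010✓ 0100✓ 0101✓ 0110✓ 1000✓ 1101✓
Round 1: -000 -101 0-00✓ 0-10✓ 00-0✓ 01-0✓ 010-
Round 2: 0--0
PIs = {-000, -101, 0--0, 010-}
Coverage chart:
  m0: -000,0--0
  m2: 0--0 ←essential
  m4: 0--0,010-
  m5: -101,010-
  m6: 0--0 ←essential
  m8: -000 ←essential
Essential: -000, 0--0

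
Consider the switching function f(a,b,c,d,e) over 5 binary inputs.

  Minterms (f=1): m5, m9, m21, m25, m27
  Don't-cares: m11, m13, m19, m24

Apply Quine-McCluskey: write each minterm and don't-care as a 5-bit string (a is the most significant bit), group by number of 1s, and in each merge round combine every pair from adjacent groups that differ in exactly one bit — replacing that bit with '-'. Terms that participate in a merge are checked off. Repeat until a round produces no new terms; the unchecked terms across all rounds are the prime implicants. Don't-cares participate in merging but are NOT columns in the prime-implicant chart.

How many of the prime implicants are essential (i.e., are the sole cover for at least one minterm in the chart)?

1

size-2^0 implicants → 00101(✓)  01001(✓)  01011(✓)  01101(✓)  10011(✓)  10101(✓)  11000(✓)  11001(✓)  11011(✓)
size-2^1 implicants → -0101  -1001(✓)  -1011(✓)  0-101  01-01  010-1(✓)  1-011  110-1(✓)  1100-
size-2^2 implicants → -10-1
Unchecked terms (primes): -0101, -10-1, 0-101, 01-01, 1-011, 1100-
Minterm coverage:
  m5 ⊆ -0101,0-101
  m9 ⊆ -10-1,01-01
  m21 ⊆ -0101 [E]
  m25 ⊆ -10-1,1100-
  m27 ⊆ -10-1,1-011
E = {-0101}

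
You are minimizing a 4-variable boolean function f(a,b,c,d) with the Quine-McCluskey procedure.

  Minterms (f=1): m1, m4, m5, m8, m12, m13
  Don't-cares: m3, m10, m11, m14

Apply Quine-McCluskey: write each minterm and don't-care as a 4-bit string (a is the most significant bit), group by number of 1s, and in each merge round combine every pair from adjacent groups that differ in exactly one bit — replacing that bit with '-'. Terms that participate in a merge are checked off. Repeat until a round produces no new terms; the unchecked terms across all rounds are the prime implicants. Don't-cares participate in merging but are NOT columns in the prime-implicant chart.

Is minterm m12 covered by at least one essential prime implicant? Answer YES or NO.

size-2^0 implicants → 0001(✓)  0011(✓)  0100(✓)  0101(✓)  1000(✓)  1010(✓)  1011(✓)  1100(✓)  1101(✓)  1110(✓)
size-2^1 implicants → -011  -100(✓)  -101(✓)  0-01  00-1  010-(✓)  1-00(✓)  1-10(✓)  10-0(✓)  101-  11-0(✓)  110-(✓)
size-2^2 implicants → -10-  1--0
Unchecked terms (primes): -011, -10-, 0-01, 00-1, 1--0, 101-
Minterm coverage:
  m1 ⊆ 0-01,00-1
  m4 ⊆ -10- [E]
  m5 ⊆ -10-,0-01
  m8 ⊆ 1--0 [E]
  m12 ⊆ -10-,1--0
  m13 ⊆ -10- [E]
E = {-10-, 1--0}

YES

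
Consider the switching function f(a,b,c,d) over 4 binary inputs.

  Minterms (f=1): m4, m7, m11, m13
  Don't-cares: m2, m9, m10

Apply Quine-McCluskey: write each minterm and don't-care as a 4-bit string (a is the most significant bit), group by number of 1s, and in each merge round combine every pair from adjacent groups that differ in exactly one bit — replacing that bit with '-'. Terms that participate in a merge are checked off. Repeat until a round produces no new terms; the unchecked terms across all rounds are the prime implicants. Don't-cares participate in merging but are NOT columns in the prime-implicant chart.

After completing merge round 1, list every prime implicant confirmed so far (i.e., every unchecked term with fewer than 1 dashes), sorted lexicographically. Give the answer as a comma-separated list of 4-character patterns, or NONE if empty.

Round 0: 0010✓ 0100 0111 1001✓ 1010✓ 1011✓ 1101✓
Round 1: -010 1-01 10-1 101-
PIs = {-010, 0100, 0111, 1-01, 10-1, 101-}

0100, 0111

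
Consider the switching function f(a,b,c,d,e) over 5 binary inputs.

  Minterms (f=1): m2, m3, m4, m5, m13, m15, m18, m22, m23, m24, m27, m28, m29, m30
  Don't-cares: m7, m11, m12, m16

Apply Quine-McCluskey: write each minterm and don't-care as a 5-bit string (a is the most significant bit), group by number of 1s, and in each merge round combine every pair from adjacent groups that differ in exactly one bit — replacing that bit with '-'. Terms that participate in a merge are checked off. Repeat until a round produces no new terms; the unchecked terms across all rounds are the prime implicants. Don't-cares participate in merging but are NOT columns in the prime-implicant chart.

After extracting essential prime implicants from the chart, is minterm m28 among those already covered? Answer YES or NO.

YES

[col 0] 00010*, 00011*, 00100*, 00101*, 00111*, 01011*, 01100*, 01101*, 01111*, 10000*, 10010*, 10110*, 10111*, 11000*, 11011*, 11100*, 11101*, 11110*
[col 1] -0010, -0111, -1011, -1100*, -1101*, 0-011*, 0-100*, 0-101*, 0-111*, 00-11*, 0001-, 001-1*, 0010-*, 01-11*, 011-1*, 0110-*, 1-000, 1-110, 10-10, 100-0, 1011-, 11-00, 111-0, 1110-*
[col 2] -110-, 0--11, 0-1-1, 0-10-
Prime implicants: -0010, -0111, -1011, -110-, 0--11, 0-1-1, 0-10-, 0001-, 1-000, 1-110, 10-10, 100-0, 1011-, 11-00, 111-0
PI chart (minterm → PIs covering it):
  2 | -0010,0001-
  3 | 0--11,0001-
  4 | 0-10-  (sole → essential)
  5 | 0-1-1,0-10-
  13 | -110-,0-1-1,0-10-
  15 | 0--11,0-1-1
  18 | -0010,10-10,100-0
  22 | 1-110,10-10,1011-
  23 | -0111,1011-
  24 | 1-000,11-00
  27 | -1011  (sole → essential)
  28 | -110-,11-00,111-0
  29 | -110-  (sole → essential)
  30 | 1-110,111-0
Essential prime implicants: -1011, -110-, 0-10-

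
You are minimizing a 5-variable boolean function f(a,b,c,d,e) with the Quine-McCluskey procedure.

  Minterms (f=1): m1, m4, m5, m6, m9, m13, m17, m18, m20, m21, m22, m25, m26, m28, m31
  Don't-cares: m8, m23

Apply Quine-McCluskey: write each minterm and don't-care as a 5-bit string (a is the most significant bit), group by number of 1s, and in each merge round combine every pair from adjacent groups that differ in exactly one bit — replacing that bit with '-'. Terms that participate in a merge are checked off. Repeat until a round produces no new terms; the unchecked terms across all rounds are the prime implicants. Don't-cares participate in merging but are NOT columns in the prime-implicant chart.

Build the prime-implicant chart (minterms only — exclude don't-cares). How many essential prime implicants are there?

6

[col 0] 00001*, 00100*, 00101*, 00110*, 01000*, 01001*, 01101*, 10001*, 10010*, 10100*, 10101*, 10110*, 10111*, 11001*, 11010*, 11100*, 11111*
[col 1] -0001*, -0100*, -0101*, -0110*, -1001*, 0-001*, 0-101*, 00-01*, 001-0*, 0010-*, 01-01*, 0100-, 1-001*, 1-010, 1-100, 1-111, 10-01*, 10-10, 101-0*, 101-1*, 1010-*, 1011-*
[col 2] --001, -0-01, -01-0, -010-, 0--01, 101--
Prime implicants: --001, -0-01, -01-0, -010-, 0--01, 0100-, 1-010, 1-100, 1-111, 10-10, 101--
PI chart (minterm → PIs covering it):
  1 | --001,-0-01,0--01
  4 | -01-0,-010-
  5 | -0-01,-010-,0--01
  6 | -01-0  (sole → essential)
  9 | --001,0--01,0100-
  13 | 0--01  (sole → essential)
  17 | --001,-0-01
  18 | 1-010,10-10
  20 | -01-0,-010-,1-100,101--
  21 | -0-01,-010-,101--
  22 | -01-0,10-10,101--
  25 | --001  (sole → essential)
  26 | 1-010  (sole → essential)
  28 | 1-100  (sole → essential)
  31 | 1-111  (sole → essential)
Essential prime implicants: --001, -01-0, 0--01, 1-010, 1-100, 1-111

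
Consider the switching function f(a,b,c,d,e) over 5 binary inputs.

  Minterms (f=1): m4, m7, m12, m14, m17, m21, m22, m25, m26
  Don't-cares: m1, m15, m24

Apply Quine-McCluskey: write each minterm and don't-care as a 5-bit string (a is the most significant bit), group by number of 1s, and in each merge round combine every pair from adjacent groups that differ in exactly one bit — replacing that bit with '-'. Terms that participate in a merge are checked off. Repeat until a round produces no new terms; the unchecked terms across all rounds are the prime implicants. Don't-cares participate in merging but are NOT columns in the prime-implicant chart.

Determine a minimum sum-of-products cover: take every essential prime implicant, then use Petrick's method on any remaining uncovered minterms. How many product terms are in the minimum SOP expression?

7

size-2^0 implicants → 00001(✓)  00100(✓)  00111(✓)  01100(✓)  01110(✓)  01111(✓)  10001(✓)  10101(✓)  10110  11000(✓)  11001(✓)  11010(✓)
size-2^1 implicants → -0001  0-100  0-111  011-0  0111-  1-001  10-01  110-0  1100-
Unchecked terms (primes): -0001, 0-100, 0-111, 011-0, 0111-, 1-001, 10-01, 10110, 110-0, 1100-
Minterm coverage:
  m4 ⊆ 0-100 [E]
  m7 ⊆ 0-111 [E]
  m12 ⊆ 0-100,011-0
  m14 ⊆ 011-0,0111-
  m17 ⊆ -0001,1-001,10-01
  m21 ⊆ 10-01 [E]
  m22 ⊆ 10110 [E]
  m25 ⊆ 1-001,1100-
  m26 ⊆ 110-0 [E]
E = {0-100, 0-111, 10-01, 10110, 110-0}
Petrick residual → 011-0, 1-001
Cover = a'cd'e' + a'cde + a'bce' + ac'd'e + ab'd'e + ab'cde' + abc'e'  |cover|=7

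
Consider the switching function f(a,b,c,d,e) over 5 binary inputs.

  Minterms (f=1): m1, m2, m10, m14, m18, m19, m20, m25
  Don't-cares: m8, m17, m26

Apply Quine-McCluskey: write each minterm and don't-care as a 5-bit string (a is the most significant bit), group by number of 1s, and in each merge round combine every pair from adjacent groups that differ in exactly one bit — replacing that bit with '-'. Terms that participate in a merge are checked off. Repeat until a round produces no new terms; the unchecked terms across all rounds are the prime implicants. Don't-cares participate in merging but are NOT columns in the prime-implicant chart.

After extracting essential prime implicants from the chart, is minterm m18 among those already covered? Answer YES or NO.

Round 0: 00001✓ 00010✓ 01000✓ 01010✓ 01110✓ 10001✓ 10010✓ 10011✓ 10100 11001✓ 11010✓
Round 1: -0001 -0010✓ -1010✓ 0-010✓ 01-10 010-0 1-001 1-010✓ 100-1 1001-
Round 2: --010
PIs = {--010, -0001, 01-10, 010-0, 1-001, 100-1, 1001-, 10100}
Coverage chart:
  m1: -0001 ←essential
  m2: --010 ←essential
  m10: --010,01-10,010-0
  m14: 01-10 ←essential
  m18: --010,1001-
  m19: 100-1,1001-
  m20: 10100 ←essential
  m25: 1-001 ←essential
Essential: --010, -0001, 01-10, 1-001, 10100

YES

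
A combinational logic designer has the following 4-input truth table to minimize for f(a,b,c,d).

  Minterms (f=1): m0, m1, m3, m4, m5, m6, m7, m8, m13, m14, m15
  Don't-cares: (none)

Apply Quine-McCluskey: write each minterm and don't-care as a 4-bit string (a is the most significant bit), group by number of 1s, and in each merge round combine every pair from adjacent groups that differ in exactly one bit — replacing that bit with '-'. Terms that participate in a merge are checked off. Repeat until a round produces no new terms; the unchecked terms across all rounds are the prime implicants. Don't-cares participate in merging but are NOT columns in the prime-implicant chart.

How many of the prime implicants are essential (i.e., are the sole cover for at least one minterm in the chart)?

4

Round 0: 0000✓ 0001✓ 0011✓ 0100✓ 0101✓ 0110✓ 0111✓ 1000✓ 1101✓ 1110✓ 1111✓
Round 1: -000 -101✓ -110✓ -111✓ 0-00✓ 0-01✓ 0-11✓ 00-1✓ 000-✓ 01-0✓ 01-1✓ 010-✓ 011-✓ 11-1✓ 111-✓
Round 2: -1-1 -11- 0--1 0-0- 01--
PIs = {-000, -1-1, -11-, 0--1, 0-0-, 01--}
Coverage chart:
  m0: -000,0-0-
  m1: 0--1,0-0-
  m3: 0--1 ←essential
  m4: 0-0-,01--
  m5: -1-1,0--1,0-0-,01--
  m6: -11-,01--
  m7: -1-1,-11-,0--1,01--
  m8: -000 ←essential
  m13: -1-1 ←essential
  m14: -11- ←essential
  m15: -1-1,-11-
Essential: -000, -1-1, -11-, 0--1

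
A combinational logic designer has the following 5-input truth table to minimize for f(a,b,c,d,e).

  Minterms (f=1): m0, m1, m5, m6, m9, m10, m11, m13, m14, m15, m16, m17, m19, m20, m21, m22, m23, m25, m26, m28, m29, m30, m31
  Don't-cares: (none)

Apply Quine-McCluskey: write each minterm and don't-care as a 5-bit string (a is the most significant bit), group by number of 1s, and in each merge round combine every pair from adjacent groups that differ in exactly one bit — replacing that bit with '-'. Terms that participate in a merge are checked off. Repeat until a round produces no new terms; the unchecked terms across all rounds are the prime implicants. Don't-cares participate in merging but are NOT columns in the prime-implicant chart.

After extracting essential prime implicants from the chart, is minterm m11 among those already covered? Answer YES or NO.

size-2^0 implicants → 00000(✓)  00001(✓)  00101(✓)  00110(✓)  01001(✓)  01010(✓)  01011(✓)  01101(✓)  01110(✓)  01111(✓)  10000(✓)  10001(✓)  10011(✓)  10100(✓)  10101(✓)  10110(✓)  10111(✓)  11001(✓)  11010(✓)  11100(✓)  11101(✓)  11110(✓)  11111(✓)
size-2^1 implicants → -0000(✓)  -0001(✓)  -0101(✓)  -0110(✓)  -1001(✓)  -1010(✓)  -1101(✓)  -1110(✓)  -1111(✓)  0-001(✓)  0-101(✓)  0-110(✓)  00-01(✓)  0000-(✓)  01-01(✓)  01-10(✓)  01-11(✓)  010-1(✓)  0101-(✓)  011-1(✓)  0111-(✓)  1-001(✓)  1-100(✓)  1-101(✓)  1-110(✓)  1-111(✓)  10-00(✓)  10-01(✓)  10-11(✓)  100-1(✓)  1000-(✓)  101-0(✓)  101-1(✓)  1010-(✓)  1011-(✓)  11-01(✓)  11-10(✓)  111-0(✓)  111-1(✓)  1110-(✓)  1111-(✓)
size-2^2 implicants → --001(✓)  --101(✓)  --110  -0-01(✓)  -000-  -1-01(✓)  -1-10  -11-1  -111-  0--01(✓)  01--1  01-1-  1--01(✓)  1-1-0(✓)  1-1-1(✓)  1-10-(✓)  1-11-(✓)  10--1  10-0-  101--(✓)  111--(✓)
size-2^3 implicants → ---01  1-1--
Unchecked terms (primes): ---01, --110, -000-, -1-10, -11-1, -111-, 01--1, 01-1-, 1-1--, 10--1, 10-0-
Minterm coverage:
  m0 ⊆ -000- [E]
  m1 ⊆ ---01,-000-
  m5 ⊆ ---01 [E]
  m6 ⊆ --110 [E]
  m9 ⊆ ---01,01--1
  m10 ⊆ -1-10,01-1-
  m11 ⊆ 01--1,01-1-
  m13 ⊆ ---01,-11-1,01--1
  m14 ⊆ --110,-1-10,-111-,01-1-
  m15 ⊆ -11-1,-111-,01--1,01-1-
  m16 ⊆ -000-,10-0-
  m17 ⊆ ---01,-000-,10--1,10-0-
  m19 ⊆ 10--1 [E]
  m20 ⊆ 1-1--,10-0-
  m21 ⊆ ---01,1-1--,10--1,10-0-
  m22 ⊆ --110,1-1--
  m23 ⊆ 1-1--,10--1
  m25 ⊆ ---01 [E]
  m26 ⊆ -1-10 [E]
  m28 ⊆ 1-1-- [E]
  m29 ⊆ ---01,-11-1,1-1--
  m30 ⊆ --110,-1-10,-111-,1-1--
  m31 ⊆ -11-1,-111-,1-1--
E = {---01, --110, -000-, -1-10, 1-1--, 10--1}

NO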